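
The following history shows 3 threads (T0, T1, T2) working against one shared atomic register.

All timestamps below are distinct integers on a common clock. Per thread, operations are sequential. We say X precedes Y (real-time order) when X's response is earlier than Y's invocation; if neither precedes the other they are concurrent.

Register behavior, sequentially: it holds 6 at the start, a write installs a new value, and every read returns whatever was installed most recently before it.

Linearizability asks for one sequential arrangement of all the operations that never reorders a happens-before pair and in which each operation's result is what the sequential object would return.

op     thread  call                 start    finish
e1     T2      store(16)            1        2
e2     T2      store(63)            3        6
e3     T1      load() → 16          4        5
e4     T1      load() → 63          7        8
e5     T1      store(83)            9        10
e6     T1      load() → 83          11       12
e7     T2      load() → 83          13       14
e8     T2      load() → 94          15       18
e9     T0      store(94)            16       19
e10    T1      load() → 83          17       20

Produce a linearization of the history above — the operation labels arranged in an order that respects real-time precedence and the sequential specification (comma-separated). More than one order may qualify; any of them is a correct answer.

e1, e3, e2, e4, e5, e6, e7, e10, e9, e8

after step 1 (e1 store(16)): value 16
after step 2 (e3 load() → 16): value 16
after step 3 (e2 store(63)): value 63
after step 4 (e4 load() → 63): value 63
after step 5 (e5 store(83)): value 83
after step 6 (e6 load() → 83): value 83
after step 7 (e7 load() → 83): value 83
after step 8 (e10 load() → 83): value 83
after step 9 (e9 store(94)): value 94
after step 10 (e8 load() → 94): value 94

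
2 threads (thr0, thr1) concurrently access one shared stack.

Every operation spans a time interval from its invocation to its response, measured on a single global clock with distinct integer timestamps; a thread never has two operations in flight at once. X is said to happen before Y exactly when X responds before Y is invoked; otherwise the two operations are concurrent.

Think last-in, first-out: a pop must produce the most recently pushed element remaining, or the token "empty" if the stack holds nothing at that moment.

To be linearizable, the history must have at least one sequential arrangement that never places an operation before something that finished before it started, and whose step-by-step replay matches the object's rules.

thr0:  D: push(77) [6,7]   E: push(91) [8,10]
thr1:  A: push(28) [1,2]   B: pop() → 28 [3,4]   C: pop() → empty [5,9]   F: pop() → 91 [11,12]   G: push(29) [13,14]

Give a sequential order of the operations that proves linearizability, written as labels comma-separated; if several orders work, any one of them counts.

A, B, C, D, E, F, G

after step 1 (A push(28)): stack <28>
after step 2 (B pop() → 28): stack <>
after step 3 (C pop() → empty): stack <>
after step 4 (D push(77)): stack <77>
after step 5 (E push(91)): stack <77,91>
after step 6 (F pop() → 91): stack <77>
after step 7 (G push(29)): stack <77,29>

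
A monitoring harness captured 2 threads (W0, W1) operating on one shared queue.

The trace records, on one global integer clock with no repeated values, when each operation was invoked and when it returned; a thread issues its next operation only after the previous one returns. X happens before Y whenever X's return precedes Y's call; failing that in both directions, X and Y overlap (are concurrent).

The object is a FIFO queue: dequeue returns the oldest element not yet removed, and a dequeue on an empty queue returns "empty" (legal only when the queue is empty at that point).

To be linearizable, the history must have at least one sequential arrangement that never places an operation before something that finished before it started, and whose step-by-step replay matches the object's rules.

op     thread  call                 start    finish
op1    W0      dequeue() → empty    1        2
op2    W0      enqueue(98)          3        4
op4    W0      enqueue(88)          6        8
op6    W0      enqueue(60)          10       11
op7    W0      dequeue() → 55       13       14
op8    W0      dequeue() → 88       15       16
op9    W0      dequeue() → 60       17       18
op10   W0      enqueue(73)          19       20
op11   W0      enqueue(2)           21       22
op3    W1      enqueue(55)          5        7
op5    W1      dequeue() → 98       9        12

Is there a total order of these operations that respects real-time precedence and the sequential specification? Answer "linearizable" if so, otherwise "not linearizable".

a witness: op1, op2, op3, op4, op5, op6, op7, op8, op9, op10, op11
1. op1 dequeue() → empty, leaving queue <>
2. op2 enqueue(98), leaving queue <98>
3. op3 enqueue(55), leaving queue <98,55>
4. op4 enqueue(88), leaving queue <98,55,88>
5. op5 dequeue() → 98, leaving queue <55,88>
6. op6 enqueue(60), leaving queue <55,88,60>
7. op7 dequeue() → 55, leaving queue <88,60>
8. op8 dequeue() → 88, leaving queue <60>
9. op9 dequeue() → 60, leaving queue <>
10. op10 enqueue(73), leaving queue <73>
11. op11 enqueue(2), leaving queue <73,2>

linearizable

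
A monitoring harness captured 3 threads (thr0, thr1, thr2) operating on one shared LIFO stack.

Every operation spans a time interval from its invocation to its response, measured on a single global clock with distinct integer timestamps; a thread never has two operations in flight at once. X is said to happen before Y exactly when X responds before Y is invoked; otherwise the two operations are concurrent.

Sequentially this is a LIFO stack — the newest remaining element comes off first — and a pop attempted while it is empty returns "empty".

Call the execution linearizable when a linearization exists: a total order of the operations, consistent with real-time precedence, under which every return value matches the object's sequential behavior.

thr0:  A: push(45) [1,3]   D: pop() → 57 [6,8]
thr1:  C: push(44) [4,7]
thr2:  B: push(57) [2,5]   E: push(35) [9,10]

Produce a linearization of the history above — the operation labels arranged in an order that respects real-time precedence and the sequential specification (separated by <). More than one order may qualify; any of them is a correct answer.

A < B < D < C < E

step 1: A push(45) — stack <45>
step 2: B push(57) — stack <45,57>
step 3: D pop() → 57 — stack <45>
step 4: C push(44) — stack <45,44>
step 5: E push(35) — stack <45,44,35>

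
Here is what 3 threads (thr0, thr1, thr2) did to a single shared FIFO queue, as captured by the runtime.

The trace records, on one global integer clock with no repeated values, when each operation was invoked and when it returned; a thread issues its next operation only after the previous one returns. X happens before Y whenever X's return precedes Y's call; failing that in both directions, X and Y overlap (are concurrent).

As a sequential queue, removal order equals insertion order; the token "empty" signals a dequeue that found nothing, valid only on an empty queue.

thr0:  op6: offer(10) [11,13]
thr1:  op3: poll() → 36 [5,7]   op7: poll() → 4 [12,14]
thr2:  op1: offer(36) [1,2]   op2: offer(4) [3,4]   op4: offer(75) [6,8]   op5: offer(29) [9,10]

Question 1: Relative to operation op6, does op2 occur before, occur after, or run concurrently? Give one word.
Answer: before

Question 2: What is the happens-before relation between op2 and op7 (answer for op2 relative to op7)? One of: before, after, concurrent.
Answer: before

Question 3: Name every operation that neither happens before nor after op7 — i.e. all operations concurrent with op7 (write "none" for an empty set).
Answer: op6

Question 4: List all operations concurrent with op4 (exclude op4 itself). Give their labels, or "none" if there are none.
Answer: op3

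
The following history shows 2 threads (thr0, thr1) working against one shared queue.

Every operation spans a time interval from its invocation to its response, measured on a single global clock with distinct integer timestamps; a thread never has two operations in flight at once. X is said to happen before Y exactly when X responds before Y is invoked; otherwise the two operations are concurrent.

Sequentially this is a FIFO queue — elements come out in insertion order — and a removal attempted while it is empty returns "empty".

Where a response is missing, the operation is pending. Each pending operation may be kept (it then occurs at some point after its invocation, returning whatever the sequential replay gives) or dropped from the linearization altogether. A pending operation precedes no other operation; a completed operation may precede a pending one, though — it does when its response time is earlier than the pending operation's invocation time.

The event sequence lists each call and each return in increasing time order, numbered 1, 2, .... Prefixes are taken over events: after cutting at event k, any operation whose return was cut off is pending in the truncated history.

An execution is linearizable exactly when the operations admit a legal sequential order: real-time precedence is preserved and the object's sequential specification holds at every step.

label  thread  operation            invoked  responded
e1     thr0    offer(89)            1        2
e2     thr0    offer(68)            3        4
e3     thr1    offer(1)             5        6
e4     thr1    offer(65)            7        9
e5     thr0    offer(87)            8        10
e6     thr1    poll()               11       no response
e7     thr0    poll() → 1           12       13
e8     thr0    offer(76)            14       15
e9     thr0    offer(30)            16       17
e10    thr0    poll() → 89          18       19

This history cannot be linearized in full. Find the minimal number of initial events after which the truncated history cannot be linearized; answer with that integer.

events 1..12 are linearizable, e.g. via e1, e2, e3, e4, e5:
after step 1 (e1 offer(89)): queue <89>
after step 2 (e2 offer(68)): queue <89,68>
after step 3 (e3 offer(1)): queue <89,68,1>
after step 4 (e4 offer(65)): queue <89,68,1,65>
after step 5 (e5 offer(87)): queue <89,68,1,65,87>
event 13 — e7's response, time 13 — after it, nothing linearizes
including or dropping the 1 pending operation (e6) in any combination fails
sample order e1, e2, e3, e4, e5, e7 (pending dropped) stalls at step 6 — e7 poll() → 1 has no legal effect
sample order e1, e2, e3, e5, e4, e7 (pending dropped) stalls at step 6 — e7 poll() → 1 has no legal effect

13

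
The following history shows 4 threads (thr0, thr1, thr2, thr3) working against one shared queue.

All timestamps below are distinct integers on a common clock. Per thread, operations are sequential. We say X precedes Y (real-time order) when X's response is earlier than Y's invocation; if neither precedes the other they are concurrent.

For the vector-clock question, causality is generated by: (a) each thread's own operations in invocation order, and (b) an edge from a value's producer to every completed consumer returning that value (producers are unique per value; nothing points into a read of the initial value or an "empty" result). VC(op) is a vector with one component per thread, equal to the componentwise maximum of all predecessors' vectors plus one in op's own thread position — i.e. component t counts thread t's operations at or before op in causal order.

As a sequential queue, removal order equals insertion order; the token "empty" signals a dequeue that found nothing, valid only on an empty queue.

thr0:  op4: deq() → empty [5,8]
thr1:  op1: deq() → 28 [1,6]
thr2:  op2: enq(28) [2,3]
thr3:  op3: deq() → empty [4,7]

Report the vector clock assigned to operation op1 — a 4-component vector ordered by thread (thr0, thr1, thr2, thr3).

no predecessors for op3 (invoked 4): thr3 increments from zero → (0, 0, 0, 1)
no predecessors for op2 (invoked 2): thr2 increments from zero → (0, 0, 1, 0)
no predecessors for op4 (invoked 5): thr0 increments from zero → (1, 0, 0, 0)
merge at op1 (invoked 1): VC(op2)=(0, 0, 1, 0), own-thread bump on thr1 → (0, 1, 1, 0)
target: VC(op1) = (0, 1, 1, 0)

(0, 1, 1, 0)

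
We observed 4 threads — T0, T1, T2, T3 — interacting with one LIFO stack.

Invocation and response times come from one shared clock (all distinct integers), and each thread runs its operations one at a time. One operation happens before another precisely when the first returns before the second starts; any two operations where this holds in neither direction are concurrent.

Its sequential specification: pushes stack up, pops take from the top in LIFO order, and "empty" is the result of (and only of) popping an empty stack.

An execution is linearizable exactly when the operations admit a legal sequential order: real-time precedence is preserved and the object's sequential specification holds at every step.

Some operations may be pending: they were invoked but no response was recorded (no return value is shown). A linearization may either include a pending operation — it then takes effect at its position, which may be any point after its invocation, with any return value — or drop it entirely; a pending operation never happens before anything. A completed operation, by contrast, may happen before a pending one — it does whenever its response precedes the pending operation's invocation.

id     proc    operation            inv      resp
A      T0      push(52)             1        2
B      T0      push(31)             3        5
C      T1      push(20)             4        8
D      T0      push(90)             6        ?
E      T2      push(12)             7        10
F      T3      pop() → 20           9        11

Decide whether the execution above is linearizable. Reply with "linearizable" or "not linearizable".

a witness: A, B, C, F, D, E
after step 1 (A push(52)): stack <52>
after step 2 (B push(31)): stack <52,31>
after step 3 (C push(20)): stack <52,31,20>
after step 4 (F pop() → 20): stack <52,31>
after step 5 (D push(90) (pending, included)): stack <52,31,90>
after step 6 (E push(12)): stack <52,31,90,12>

linearizable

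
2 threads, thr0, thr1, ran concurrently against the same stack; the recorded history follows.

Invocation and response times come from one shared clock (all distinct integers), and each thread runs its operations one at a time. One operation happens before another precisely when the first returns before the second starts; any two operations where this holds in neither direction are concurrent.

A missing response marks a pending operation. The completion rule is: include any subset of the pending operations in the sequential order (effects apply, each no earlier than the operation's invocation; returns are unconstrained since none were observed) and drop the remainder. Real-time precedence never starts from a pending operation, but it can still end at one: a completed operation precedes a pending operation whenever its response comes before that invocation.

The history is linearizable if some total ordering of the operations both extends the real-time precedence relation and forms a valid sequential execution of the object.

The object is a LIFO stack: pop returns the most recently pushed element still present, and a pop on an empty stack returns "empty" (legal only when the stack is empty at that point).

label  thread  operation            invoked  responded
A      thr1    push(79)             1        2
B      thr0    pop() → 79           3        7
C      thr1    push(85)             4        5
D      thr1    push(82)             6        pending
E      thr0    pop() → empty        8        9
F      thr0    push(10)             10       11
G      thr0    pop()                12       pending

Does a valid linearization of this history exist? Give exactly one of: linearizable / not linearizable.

not linearizable

events 1..8 are fine; event 9 — the response of E at time 9 — makes the prefix non-linearizable
2 orders of the 4 completed stack ops respect real time; none is legal
completion choices over the 1 pending operation (D) were checked; none helps
for example A, B, C, E (pending dropped) fails at step 4: E pop() → empty is not legal there
for example A, C, B, E (pending dropped) fails at step 3: B pop() → 79 is not legal there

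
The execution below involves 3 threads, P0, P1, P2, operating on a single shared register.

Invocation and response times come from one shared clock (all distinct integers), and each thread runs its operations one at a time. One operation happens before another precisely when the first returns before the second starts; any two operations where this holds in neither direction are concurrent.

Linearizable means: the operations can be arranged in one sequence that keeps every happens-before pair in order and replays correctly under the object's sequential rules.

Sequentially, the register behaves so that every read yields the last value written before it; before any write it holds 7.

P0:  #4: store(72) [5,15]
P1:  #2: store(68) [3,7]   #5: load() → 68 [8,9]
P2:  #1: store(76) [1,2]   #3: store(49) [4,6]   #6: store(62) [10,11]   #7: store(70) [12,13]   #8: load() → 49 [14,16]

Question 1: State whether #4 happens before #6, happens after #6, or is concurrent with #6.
Answer: concurrent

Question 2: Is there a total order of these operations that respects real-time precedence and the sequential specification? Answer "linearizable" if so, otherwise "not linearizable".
cut after 15 events: linearizable; cut after 16 events (#8 responds, time 16): not linearizable
no legal order exists: 14 real-time-consistent candidates over 8 completed register operations, all rejected
one such order, #1, #2, #3, #4, #5, #6, #7, #8, breaks at step 5 where #5 load() → 68 is illegal
one such order, #1, #2, #3, #5, #4, #6, #7, #8, breaks at step 4 where #5 load() → 68 is illegal

not linearizable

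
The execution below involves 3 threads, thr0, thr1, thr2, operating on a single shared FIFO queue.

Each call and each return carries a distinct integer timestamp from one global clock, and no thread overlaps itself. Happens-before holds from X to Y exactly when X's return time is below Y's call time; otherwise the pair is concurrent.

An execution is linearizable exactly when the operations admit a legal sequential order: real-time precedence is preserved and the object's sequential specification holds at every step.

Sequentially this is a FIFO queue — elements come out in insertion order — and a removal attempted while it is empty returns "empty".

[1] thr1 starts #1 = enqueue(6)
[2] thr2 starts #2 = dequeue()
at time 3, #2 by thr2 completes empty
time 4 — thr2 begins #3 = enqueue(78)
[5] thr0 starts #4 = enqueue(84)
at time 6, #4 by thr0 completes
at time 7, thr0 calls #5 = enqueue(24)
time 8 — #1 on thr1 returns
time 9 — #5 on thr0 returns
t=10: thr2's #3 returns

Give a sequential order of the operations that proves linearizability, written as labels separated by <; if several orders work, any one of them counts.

#2 < #1 < #3 < #4 < #5

step 1: #2 dequeue() → empty — queue <>
step 2: #1 enqueue(6) — queue <6>
step 3: #3 enqueue(78) — queue <6,78>
step 4: #4 enqueue(84) — queue <6,78,84>
step 5: #5 enqueue(24) — queue <6,78,84,24>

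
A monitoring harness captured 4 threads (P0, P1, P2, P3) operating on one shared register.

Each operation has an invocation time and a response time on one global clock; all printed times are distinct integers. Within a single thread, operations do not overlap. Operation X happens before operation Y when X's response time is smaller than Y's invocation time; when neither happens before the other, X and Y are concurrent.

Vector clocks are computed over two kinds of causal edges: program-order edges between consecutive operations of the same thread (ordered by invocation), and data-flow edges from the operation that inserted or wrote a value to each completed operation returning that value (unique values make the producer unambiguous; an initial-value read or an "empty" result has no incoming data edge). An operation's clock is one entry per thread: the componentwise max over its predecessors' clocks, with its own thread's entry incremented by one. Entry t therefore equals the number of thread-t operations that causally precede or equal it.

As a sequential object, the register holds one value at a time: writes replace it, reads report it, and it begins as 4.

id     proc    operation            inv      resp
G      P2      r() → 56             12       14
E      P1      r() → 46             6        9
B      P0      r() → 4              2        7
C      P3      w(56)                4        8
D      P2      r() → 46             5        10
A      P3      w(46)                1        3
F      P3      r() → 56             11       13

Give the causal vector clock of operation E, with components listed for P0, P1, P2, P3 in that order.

(0, 1, 0, 1)

VC(A, invoked at 1): no causal predecessors; +1 on P3 → (0, 0, 0, 1)
VC(B, invoked at 2): no causal predecessors; +1 on P0 → (1, 0, 0, 0)
invoked at 4, C merges VC(A)=(0, 0, 0, 1) and bumps P3's slot → (0, 0, 0, 2)
invoked at 5, D merges VC(A)=(0, 0, 0, 1) and bumps P2's slot → (0, 0, 1, 1)
invoked at 6, E merges VC(A)=(0, 0, 0, 1) and bumps P1's slot → (0, 1, 0, 1)
invoked at 11, F merges VC(C)=(0, 0, 0, 2) and bumps P3's slot → (0, 0, 0, 3)
invoked at 12, G merges VC(C)=(0, 0, 0, 2), VC(D)=(0, 0, 1, 1) and bumps P2's slot → (0, 0, 2, 2)
target: VC(E) = (0, 1, 0, 1)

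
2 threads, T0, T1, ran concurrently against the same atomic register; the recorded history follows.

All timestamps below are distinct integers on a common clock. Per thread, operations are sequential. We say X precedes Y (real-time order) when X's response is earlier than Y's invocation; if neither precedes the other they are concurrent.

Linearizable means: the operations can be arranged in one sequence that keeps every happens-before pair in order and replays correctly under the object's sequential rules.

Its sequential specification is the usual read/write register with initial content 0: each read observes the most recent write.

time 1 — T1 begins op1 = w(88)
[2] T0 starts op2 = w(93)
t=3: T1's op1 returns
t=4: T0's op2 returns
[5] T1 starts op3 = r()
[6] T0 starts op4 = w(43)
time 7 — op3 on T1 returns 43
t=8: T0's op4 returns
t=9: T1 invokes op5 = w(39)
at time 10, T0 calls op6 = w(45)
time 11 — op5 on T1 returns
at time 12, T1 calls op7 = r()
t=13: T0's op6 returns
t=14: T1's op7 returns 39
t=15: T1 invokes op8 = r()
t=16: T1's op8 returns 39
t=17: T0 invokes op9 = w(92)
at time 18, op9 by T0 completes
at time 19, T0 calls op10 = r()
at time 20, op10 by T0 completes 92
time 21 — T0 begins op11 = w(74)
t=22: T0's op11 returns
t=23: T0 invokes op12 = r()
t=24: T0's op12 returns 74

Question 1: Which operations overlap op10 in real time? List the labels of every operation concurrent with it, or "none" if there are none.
Answer: none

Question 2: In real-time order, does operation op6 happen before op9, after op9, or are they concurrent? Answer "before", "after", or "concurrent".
Answer: before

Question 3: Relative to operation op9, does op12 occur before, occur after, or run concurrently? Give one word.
Answer: after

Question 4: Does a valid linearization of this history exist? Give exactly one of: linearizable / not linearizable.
linearizable

witness order: op1, op2, op4, op3, op6, op5, op7, op8, op9, op10, op11, op12
step 1: op1 w(88) — value 88
step 2: op2 w(93) — value 93
step 3: op4 w(43) — value 43
step 4: op3 r() → 43 — value 43
step 5: op6 w(45) — value 45
step 6: op5 w(39) — value 39
step 7: op7 r() → 39 — value 39
step 8: op8 r() → 39 — value 39
step 9: op9 w(92) — value 92
step 10: op10 r() → 92 — value 92
step 11: op11 w(74) — value 74
step 12: op12 r() → 74 — value 74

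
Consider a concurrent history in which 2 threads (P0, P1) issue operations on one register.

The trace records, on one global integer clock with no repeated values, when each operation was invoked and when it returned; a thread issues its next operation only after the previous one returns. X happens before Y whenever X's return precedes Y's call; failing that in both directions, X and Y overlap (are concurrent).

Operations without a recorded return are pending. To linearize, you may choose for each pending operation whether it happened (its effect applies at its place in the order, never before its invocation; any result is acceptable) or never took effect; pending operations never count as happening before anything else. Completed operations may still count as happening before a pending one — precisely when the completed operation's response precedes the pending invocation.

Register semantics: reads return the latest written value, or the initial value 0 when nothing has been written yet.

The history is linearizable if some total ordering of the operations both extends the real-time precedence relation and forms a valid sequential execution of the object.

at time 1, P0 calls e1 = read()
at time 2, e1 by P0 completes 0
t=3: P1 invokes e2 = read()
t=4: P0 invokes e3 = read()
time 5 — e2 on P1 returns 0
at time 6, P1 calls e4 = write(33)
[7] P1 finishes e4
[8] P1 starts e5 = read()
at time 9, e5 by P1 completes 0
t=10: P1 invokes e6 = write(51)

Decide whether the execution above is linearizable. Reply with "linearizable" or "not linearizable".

already the first 9 events (up to e5's response at time 9) admit no linearization; the first 8 still do
a single order respects real time; the 4 completed register operations fail replay along it
including or dropping the 1 pending operation (e3) in any combination fails
sample order e1, e2, e4, e5 (pending dropped) stalls at step 4 — e5 read() → 0 has no legal effect

not linearizable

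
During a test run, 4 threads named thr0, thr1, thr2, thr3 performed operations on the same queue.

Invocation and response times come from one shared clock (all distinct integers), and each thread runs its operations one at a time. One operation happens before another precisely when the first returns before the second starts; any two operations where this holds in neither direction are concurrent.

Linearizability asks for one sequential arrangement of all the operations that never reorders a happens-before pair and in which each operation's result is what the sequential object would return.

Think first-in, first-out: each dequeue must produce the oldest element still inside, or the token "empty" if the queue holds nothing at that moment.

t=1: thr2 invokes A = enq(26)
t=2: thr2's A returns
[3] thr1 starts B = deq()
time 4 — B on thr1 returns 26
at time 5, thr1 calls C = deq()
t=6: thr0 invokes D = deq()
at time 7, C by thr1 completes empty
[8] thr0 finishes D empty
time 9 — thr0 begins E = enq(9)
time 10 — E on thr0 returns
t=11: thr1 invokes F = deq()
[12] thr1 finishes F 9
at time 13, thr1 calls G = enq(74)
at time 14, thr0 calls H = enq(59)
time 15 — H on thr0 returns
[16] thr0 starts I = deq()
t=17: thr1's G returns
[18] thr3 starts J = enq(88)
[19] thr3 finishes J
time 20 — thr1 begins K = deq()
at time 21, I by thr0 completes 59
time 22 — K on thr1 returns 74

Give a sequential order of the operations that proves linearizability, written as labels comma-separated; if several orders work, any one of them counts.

A, B, C, D, E, F, G, H, J, K, I

after step 1 (A enq(26)): queue <26>
after step 2 (B deq() → 26): queue <>
after step 3 (C deq() → empty): queue <>
after step 4 (D deq() → empty): queue <>
after step 5 (E enq(9)): queue <9>
after step 6 (F deq() → 9): queue <>
after step 7 (G enq(74)): queue <74>
after step 8 (H enq(59)): queue <74,59>
after step 9 (J enq(88)): queue <74,59,88>
after step 10 (K deq() → 74): queue <59,88>
after step 11 (I deq() → 59): queue <88>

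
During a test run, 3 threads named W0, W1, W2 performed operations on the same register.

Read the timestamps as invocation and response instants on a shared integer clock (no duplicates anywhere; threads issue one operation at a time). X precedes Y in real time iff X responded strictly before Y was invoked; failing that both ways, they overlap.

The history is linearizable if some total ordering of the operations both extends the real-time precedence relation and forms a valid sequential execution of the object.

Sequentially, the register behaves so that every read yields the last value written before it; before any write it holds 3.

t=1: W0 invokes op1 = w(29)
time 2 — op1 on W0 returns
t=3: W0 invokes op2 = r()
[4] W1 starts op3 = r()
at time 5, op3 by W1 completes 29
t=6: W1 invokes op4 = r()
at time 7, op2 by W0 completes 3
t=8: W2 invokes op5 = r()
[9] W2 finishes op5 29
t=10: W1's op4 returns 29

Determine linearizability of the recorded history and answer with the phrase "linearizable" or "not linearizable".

already the first 7 events (up to op2's response at time 7) admit no linearization; the first 6 still do
real-time-consistent orders of the 3 completed operations: 2 — all fail the register replay
include/drop combinations of the 1 pending operation (op4) were all tried; none helps
one such order, op1, op2, op3 (pending dropped), breaks at step 2 where op2 r() → 3 is illegal
one such order, op1, op3, op2 (pending dropped), breaks at step 3 where op2 r() → 3 is illegal

not linearizable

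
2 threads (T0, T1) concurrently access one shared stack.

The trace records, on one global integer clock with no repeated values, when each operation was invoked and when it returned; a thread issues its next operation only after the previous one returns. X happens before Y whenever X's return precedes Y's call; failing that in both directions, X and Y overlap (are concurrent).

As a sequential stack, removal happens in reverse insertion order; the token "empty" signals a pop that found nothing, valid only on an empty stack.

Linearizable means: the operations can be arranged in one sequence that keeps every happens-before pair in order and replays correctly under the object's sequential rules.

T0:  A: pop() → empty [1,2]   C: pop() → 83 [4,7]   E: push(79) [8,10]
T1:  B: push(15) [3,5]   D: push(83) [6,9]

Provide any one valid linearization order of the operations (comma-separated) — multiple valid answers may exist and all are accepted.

after step 1 (A pop() → empty): stack <>
after step 2 (B push(15)): stack <15>
after step 3 (D push(83)): stack <15,83>
after step 4 (C pop() → 83): stack <15>
after step 5 (E push(79)): stack <15,79>

A, B, D, C, E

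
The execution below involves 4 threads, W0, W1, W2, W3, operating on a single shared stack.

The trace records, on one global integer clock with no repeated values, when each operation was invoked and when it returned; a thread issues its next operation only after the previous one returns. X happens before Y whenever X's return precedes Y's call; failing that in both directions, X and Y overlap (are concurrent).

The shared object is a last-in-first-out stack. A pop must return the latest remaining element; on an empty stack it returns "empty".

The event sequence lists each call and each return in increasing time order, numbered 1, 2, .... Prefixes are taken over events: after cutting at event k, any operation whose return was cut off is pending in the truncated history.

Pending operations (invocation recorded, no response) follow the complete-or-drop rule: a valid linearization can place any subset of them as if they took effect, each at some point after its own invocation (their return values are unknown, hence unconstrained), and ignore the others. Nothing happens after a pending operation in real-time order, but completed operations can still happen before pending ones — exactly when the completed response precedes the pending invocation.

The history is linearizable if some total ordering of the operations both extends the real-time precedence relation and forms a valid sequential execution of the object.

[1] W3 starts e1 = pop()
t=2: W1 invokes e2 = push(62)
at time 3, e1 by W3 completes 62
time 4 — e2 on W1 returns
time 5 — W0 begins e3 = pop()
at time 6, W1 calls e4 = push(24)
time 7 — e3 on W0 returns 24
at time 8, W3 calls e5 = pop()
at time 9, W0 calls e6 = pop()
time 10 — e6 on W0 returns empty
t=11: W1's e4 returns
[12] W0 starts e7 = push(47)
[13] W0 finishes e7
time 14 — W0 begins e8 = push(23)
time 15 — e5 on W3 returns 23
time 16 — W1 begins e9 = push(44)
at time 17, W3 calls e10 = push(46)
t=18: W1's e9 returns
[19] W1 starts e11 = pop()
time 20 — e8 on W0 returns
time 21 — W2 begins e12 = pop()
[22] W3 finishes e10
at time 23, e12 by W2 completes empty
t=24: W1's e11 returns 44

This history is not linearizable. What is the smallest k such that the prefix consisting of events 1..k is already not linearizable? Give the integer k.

a valid linearization of events 1..22 exists, for instance e2, e1, e4, e3, e6, e7, e8, e5, e9, e10:
step 1: e2 push(62) — stack <62>
step 2: e1 pop() → 62 — stack <>
step 3: e4 push(24) — stack <24>
step 4: e3 pop() → 24 — stack <>
step 5: e6 pop() → empty — stack <>
step 6: e7 push(47) — stack <47>
step 7: e8 push(23) — stack <47,23>
step 8: e5 pop() → 23 — stack <47>
step 9: e9 push(44) — stack <47,44>
step 10: e10 push(46) — stack <47,44,46>
with event 23 included (e12 responding at time 23), all real-time-consistent orders fail
include/drop combinations of the 1 pending operation (e11) were all tried; none helps
take e1, e2, e3, e4, e5, e6, e7, e8, e9, e10, e12 (pending dropped): step 1 already fails, because e1 pop() → 62 cannot occur there
take e1, e2, e3, e4, e5, e6, e7, e8, e9, e12, e10 (pending dropped): step 1 already fails, because e1 pop() → 62 cannot occur there

23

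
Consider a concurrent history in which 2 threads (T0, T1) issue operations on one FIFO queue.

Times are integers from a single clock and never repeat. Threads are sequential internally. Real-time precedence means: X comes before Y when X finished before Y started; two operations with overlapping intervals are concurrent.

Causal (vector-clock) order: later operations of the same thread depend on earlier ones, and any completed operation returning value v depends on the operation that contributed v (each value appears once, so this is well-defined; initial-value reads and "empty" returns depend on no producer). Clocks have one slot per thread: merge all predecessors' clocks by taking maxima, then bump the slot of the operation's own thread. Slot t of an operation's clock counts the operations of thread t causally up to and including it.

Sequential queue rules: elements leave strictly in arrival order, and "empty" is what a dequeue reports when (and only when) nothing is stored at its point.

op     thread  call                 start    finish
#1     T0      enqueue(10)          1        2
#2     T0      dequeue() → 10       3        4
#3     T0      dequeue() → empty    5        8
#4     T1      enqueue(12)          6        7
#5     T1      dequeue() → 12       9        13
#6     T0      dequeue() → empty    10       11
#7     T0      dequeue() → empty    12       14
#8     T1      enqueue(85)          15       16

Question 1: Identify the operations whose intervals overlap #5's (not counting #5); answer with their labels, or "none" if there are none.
#5 spans [9,13]; an op avoiding the whole window 9..13 is ordered, any other is concurrent
#1 [1,2]: before
#2 [3,4]: before
#3 [5,8]: before
#4 [6,7]: before
#6 [10,11]: concurrent
#7 [12,14]: concurrent
#8 [15,16]: after

#6, #7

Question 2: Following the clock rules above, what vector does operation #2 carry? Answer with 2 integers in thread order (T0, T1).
VC(#4, invoked at 6): no causal predecessors; +1 on T1 → (0, 1)
VC(#1, invoked at 1): no causal predecessors; +1 on T0 → (1, 0)
VC(#5, invoked at 9): max of VC(#4)=(0, 1), then +1 on thread T1 → (0, 2)
VC(#2, invoked at 3): max of VC(#1)=(1, 0), then +1 on thread T0 → (2, 0)
VC(#8, invoked at 15): max of VC(#5)=(0, 2), then +1 on thread T1 → (0, 3)
VC(#3, invoked at 5): max of VC(#2)=(2, 0), then +1 on thread T0 → (3, 0)
VC(#6, invoked at 10): max of VC(#3)=(3, 0), then +1 on thread T0 → (4, 0)
VC(#7, invoked at 12): max of VC(#6)=(4, 0), then +1 on thread T0 → (5, 0)
target: VC(#2) = (2, 0)

(2, 0)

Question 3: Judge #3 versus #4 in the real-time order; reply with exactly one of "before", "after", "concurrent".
#3 spans [5,8], #4 spans [6,7]
the intervals overlap in both directions

concurrent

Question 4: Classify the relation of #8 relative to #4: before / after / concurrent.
#8 spans [15,16], #4 spans [6,7]
resp(#4)=7 < inv(#8)=15

after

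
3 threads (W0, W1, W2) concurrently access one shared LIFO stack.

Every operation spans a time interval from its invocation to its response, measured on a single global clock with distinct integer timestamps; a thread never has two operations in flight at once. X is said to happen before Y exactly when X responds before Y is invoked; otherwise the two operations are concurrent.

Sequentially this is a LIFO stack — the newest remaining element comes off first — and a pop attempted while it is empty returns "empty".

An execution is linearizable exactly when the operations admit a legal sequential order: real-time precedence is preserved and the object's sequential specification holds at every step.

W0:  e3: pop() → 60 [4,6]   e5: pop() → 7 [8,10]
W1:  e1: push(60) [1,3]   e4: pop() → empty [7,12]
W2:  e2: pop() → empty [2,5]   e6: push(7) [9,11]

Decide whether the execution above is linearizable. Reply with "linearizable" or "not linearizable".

linearizable

a witness: e1, e3, e2, e4, e6, e5
step 1: e1 push(60) — stack <60>
step 2: e3 pop() → 60 — stack <>
step 3: e2 pop() → empty — stack <>
step 4: e4 pop() → empty — stack <>
step 5: e6 push(7) — stack <7>
step 6: e5 pop() → 7 — stack <>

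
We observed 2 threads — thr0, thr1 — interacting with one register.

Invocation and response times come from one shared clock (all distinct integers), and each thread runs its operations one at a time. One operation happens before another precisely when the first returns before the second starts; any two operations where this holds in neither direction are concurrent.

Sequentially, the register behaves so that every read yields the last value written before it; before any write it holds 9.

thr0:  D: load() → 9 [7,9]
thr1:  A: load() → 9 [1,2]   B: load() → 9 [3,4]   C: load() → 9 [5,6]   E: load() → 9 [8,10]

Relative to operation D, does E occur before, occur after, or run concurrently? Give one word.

concurrent

E spans [8,10], D spans [7,9]
the intervals overlap in both directions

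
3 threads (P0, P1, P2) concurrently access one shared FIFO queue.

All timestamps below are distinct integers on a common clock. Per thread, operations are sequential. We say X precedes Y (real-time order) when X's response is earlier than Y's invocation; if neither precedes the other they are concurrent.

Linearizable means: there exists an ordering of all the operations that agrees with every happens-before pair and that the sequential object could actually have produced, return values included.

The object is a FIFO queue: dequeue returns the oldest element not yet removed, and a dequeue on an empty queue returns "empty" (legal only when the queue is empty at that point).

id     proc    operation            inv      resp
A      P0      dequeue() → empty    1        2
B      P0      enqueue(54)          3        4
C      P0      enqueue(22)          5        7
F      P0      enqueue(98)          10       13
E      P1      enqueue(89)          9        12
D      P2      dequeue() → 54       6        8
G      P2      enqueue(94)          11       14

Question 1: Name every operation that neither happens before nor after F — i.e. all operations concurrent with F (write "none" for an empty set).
E, G

overlap test against F [10,13]: concurrent iff the interval meets 10..13
A [1,2]: before
B [3,4]: before
C [5,7]: before
D [6,8]: before
E [9,12]: concurrent
G [11,14]: concurrent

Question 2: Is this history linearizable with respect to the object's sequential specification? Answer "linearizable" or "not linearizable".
linearizable

one valid linearization: A, B, C, D, E, F, G
step 1: A dequeue() → empty — queue <>
step 2: B enqueue(54) — queue <54>
step 3: C enqueue(22) — queue <54,22>
step 4: D dequeue() → 54 — queue <22>
step 5: E enqueue(89) — queue <22,89>
step 6: F enqueue(98) — queue <22,89,98>
step 7: G enqueue(94) — queue <22,89,98,94>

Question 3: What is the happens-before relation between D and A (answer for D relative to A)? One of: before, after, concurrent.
after

D spans [6,8], A spans [1,2]
resp(A)=2 < inv(D)=6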